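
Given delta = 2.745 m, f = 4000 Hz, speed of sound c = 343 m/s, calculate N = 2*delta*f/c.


N = 2*delta*f/c = 2*delta/lambda, where lambda = c/f
lambda = 343 / 4000 = 0.08575 m
N = 2 * 2.745 / 0.08575 = 64.023


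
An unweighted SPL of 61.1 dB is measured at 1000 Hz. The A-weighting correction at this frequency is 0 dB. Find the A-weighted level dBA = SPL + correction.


A-weighting table: 1000 Hz -> 0 dB correction
SPL_A = SPL + correction = 61.1 + (0) = 61.1 dBA


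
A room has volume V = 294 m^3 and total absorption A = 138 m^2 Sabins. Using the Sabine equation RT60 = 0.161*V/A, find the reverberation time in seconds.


RT60 = 0.161 * 294 / 138 = 0.343 s


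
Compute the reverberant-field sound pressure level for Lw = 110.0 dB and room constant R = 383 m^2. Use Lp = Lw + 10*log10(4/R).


4/R = 4/383 = 0.0104439
Lp = 110.0 + 10*log10(0.0104439) = 90.189 dB


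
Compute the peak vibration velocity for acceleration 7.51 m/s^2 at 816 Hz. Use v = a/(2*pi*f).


omega = 2*pi*f = 2*pi*816 = 5127.08 rad/s
v = a / omega = 7.51 / 5127.08 = 0.0014648 m/s


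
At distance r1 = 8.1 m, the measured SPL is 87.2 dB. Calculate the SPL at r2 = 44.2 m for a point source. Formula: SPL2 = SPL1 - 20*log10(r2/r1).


r2/r1 = 44.2/8.1 = 5.45679
Correction = 20*log10(5.45679) = 14.7387 dB
SPL2 = 87.2 - 14.7387 = 72.461 dB


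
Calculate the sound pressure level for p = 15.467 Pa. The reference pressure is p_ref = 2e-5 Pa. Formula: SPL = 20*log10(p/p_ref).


p / p_ref = 15.467 / 2e-5 = 773350
SPL = 20 * log10(773350) = 117.77 dB


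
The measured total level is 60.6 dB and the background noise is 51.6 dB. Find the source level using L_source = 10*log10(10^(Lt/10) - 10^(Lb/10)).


10^(60.6/10) = 1.14815e+06
10^(51.6/10) = 144544
Difference = 1.14815e+06 - 144544 = 1.00361e+06
L_source = 10*log10(1.00361e+06) = 60.016 dB


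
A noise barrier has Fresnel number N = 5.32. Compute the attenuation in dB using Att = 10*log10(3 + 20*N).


3 + 20*N = 3 + 20*5.32 = 109.4
Att = 10*log10(109.4) = 20.39 dB


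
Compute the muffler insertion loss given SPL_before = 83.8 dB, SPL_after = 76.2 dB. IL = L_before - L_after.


Insertion loss = SPL without muffler - SPL with muffler
IL = 83.8 - 76.2 = 7.6 dB


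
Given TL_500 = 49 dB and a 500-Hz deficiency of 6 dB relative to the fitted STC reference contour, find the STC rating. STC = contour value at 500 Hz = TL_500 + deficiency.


By ASTM E413, STC = value of the fitted reference contour at 500 Hz.
Contour value at 500 Hz = TL_500 + deficiency = 49 + 6 = 55
STC = 55


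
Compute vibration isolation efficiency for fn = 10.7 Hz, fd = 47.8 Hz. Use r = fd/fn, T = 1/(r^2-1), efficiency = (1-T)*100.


r = 47.8 / 10.7 = 4.46729
r^2 - 1 = 4.46729^2 - 1 = 18.9567
T = 1/18.9567 = 0.0527518
Efficiency = (1 - 0.0527518)*100 = 94.725 %


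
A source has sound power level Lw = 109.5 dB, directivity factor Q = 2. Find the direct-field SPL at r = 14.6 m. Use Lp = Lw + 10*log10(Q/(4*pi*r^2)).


4*pi*r^2 = 4*pi*14.6^2 = 2678.65 m^2
Q / (4*pi*r^2) = 2 / 2678.65 = 0.000746645
Lp = 109.5 + 10*log10(0.000746645) = 78.231 dB


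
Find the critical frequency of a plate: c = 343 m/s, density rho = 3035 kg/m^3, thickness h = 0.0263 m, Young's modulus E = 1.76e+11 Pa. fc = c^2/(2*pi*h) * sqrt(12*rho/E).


12*rho/E = 12*3035/1.76e+11 = 2.06932e-07
sqrt(12*rho/E) = sqrt(2.06932e-07) = 0.000454898
c^2/(2*pi*h) = 343^2/(2*pi*0.0263) = 711955
fc = 711955 * 0.000454898 = 323.87 Hz


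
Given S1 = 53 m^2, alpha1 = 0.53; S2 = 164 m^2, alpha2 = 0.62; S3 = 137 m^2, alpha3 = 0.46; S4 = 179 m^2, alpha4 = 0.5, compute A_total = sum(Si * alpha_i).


53 * 0.53 = 28.09
164 * 0.62 = 101.68
137 * 0.46 = 63.02
179 * 0.5 = 89.5
A_total = 28.09 + 101.68 + 63.02 + 89.5 = 282.29 m^2


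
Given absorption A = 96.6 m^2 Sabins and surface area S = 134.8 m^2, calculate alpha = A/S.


Absorption coefficient = absorbed power / incident power
alpha = A / S = 96.6 / 134.8 = 0.71662


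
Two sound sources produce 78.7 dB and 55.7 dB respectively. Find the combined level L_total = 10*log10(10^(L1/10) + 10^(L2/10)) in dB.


10^(78.7/10) = 7.4131e+07
10^(55.7/10) = 371535
Sum = 7.4131e+07 + 371535 = 7.45025e+07
L_total = 10*log10(7.45025e+07) = 78.722 dB


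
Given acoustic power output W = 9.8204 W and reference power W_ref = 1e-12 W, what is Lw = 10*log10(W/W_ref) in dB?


W / W_ref = 9.8204 / 1e-12 = 9.8204e+12
Lw = 10 * log10(9.8204e+12) = 129.92 dB


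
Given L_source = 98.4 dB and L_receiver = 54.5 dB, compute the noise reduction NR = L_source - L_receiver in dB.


NR = L_source - L_receiver (difference between source and receiving room levels)
NR = 98.4 - 54.5 = 43.9 dB


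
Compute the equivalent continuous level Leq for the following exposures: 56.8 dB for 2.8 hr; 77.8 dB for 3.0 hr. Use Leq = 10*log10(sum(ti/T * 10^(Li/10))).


T_total = 2.8 + 3.0 = 5.8 hr
(2.8/5.8) * 10^(56.8/10) = 231063
(3.0/5.8) * 10^(77.8/10) = 3.11669e+07
Sum = 231063 + 3.11669e+07 = 3.1398e+07
Leq = 10*log10(3.1398e+07) = 74.969 dB


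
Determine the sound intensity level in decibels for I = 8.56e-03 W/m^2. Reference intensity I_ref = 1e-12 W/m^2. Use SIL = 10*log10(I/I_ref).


I / I_ref = 8.56e-03 / 1e-12 = 8.56e+09
SIL = 10 * log10(8.56e+09) = 99.325 dB


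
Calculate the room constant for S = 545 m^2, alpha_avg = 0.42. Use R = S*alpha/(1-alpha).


R = 545 * 0.42 / (1 - 0.42) = 394.66 m^2


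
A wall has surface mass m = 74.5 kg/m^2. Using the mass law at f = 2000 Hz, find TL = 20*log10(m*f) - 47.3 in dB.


m * f = 74.5 * 2000 = 149000
20*log10(149000) = 103.464 dB
TL = 103.464 - 47.3 = 56.164 dB


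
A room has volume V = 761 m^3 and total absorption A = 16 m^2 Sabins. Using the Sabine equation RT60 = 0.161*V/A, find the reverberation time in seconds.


RT60 = 0.161 * 761 / 16 = 7.6576 s


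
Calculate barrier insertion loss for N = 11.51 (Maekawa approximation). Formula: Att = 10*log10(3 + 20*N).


3 + 20*N = 3 + 20*11.51 = 233.2
Att = 10*log10(233.2) = 23.677 dB


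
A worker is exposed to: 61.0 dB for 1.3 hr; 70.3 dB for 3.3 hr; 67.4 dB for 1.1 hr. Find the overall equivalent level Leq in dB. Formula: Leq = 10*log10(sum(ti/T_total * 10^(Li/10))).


T_total = 1.3 + 3.3 + 1.1 = 5.7 hr
(1.3/5.7) * 10^(61.0/10) = 287123
(3.3/5.7) * 10^(70.3/10) = 6.20353e+06
(1.1/5.7) * 10^(67.4/10) = 1.06052e+06
Sum = 287123 + 6.20353e+06 + 1.06052e+06 = 7.55117e+06
Leq = 10*log10(7.55117e+06) = 68.78 dB


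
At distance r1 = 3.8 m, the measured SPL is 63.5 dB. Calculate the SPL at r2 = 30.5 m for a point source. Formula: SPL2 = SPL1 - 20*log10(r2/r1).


r2/r1 = 30.5/3.8 = 8.02632
Correction = 20*log10(8.02632) = 18.0903 dB
SPL2 = 63.5 - 18.0903 = 45.41 dB


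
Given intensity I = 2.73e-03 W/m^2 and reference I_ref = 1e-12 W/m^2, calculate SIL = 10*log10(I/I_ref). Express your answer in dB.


I / I_ref = 2.73e-03 / 1e-12 = 2.73e+09
SIL = 10 * log10(2.73e+09) = 94.362 dB


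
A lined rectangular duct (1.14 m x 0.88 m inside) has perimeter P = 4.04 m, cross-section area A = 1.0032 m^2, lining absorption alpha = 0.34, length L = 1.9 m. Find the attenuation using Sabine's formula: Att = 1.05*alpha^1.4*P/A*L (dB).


alpha^1.4 = 0.34^1.4 = 0.220836
Attenuation rate = 1.05 * alpha^1.4 * P / A
= 1.05 * 0.220836 * 4.04 / 1.0032 = 0.933798 dB/m
Total Att = 0.933798 * 1.9 = 1.7742 dB


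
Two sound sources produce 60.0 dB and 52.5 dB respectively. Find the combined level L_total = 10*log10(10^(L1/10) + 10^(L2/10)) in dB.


10^(60.0/10) = 1e+06
10^(52.5/10) = 177828
Sum = 1e+06 + 177828 = 1.17783e+06
L_total = 10*log10(1.17783e+06) = 60.711 dB


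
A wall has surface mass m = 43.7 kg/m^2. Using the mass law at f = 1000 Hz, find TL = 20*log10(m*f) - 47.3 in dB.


m * f = 43.7 * 1000 = 43700
20*log10(43700) = 92.8096 dB
TL = 92.8096 - 47.3 = 45.51 dB


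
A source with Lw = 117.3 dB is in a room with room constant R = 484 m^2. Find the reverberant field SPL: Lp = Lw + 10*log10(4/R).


4/R = 4/484 = 0.00826446
Lp = 117.3 + 10*log10(0.00826446) = 96.472 dB


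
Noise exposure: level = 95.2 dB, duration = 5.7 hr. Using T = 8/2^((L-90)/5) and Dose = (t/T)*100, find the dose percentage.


T_allowed = 8 / 2^((95.2 - 90)/5) = 3.89062 hr
Dose = 5.7 / 3.89062 * 100 = 146.51 %


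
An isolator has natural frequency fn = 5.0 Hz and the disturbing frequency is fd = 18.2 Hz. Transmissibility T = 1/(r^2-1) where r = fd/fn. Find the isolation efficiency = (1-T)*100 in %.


r = 18.2 / 5.0 = 3.64
r^2 - 1 = 3.64^2 - 1 = 12.2496
T = 1/12.2496 = 0.0816353
Efficiency = (1 - 0.0816353)*100 = 91.836 %


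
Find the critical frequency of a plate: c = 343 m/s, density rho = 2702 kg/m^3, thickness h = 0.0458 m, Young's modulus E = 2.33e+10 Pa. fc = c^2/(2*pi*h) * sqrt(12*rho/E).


12*rho/E = 12*2702/2.33e+10 = 1.39159e-06
sqrt(12*rho/E) = sqrt(1.39159e-06) = 0.00117966
c^2/(2*pi*h) = 343^2/(2*pi*0.0458) = 408830
fc = 408830 * 0.00117966 = 482.28 Hz


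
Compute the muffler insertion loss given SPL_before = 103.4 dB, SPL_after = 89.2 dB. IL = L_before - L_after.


Insertion loss = SPL without muffler - SPL with muffler
IL = 103.4 - 89.2 = 14.2 dB


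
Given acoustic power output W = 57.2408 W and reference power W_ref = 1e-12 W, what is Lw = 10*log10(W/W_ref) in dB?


W / W_ref = 57.2408 / 1e-12 = 5.72408e+13
Lw = 10 * log10(5.72408e+13) = 137.58 dB


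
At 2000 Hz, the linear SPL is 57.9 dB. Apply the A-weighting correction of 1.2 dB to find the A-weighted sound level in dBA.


A-weighting table: 2000 Hz -> 1.2 dB correction
SPL_A = SPL + correction = 57.9 + (1.2) = 59.1 dBA


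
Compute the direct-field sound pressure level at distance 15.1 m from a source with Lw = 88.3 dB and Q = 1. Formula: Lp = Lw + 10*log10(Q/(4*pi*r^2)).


4*pi*r^2 = 4*pi*15.1^2 = 2865.26 m^2
Q / (4*pi*r^2) = 1 / 2865.26 = 0.000349008
Lp = 88.3 + 10*log10(0.000349008) = 53.728 dB


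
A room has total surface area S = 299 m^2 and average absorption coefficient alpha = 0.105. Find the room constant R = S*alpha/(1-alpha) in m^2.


R = 299 * 0.105 / (1 - 0.105) = 35.078 m^2


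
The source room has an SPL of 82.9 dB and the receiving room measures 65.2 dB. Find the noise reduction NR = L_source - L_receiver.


NR = L_source - L_receiver (difference between source and receiving room levels)
NR = 82.9 - 65.2 = 17.7 dB


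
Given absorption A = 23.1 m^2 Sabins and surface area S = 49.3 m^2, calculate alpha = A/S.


Absorption coefficient = absorbed power / incident power
alpha = A / S = 23.1 / 49.3 = 0.46856


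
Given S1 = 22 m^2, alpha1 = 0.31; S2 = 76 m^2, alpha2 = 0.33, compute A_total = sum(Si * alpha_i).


22 * 0.31 = 6.82
76 * 0.33 = 25.08
A_total = 6.82 + 25.08 = 31.9 m^2


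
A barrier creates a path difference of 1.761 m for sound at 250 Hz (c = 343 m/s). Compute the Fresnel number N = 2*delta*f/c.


N = 2*delta*f/c = 2*delta/lambda, where lambda = c/f
lambda = 343 / 250 = 1.372 m
N = 2 * 1.761 / 1.372 = 2.5671


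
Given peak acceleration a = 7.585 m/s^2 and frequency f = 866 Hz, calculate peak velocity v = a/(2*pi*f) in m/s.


omega = 2*pi*f = 2*pi*866 = 5441.24 rad/s
v = a / omega = 7.585 / 5441.24 = 0.001394 m/s


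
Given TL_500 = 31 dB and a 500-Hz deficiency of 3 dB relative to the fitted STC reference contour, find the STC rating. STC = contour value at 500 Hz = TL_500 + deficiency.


By ASTM E413, STC = value of the fitted reference contour at 500 Hz.
Contour value at 500 Hz = TL_500 + deficiency = 31 + 3 = 34
STC = 34


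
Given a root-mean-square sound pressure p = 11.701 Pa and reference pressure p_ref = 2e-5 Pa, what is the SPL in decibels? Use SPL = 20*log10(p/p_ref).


p / p_ref = 11.701 / 2e-5 = 585050
SPL = 20 * log10(585050) = 115.34 dB


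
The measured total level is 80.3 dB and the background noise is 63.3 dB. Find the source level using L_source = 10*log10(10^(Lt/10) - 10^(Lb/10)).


10^(80.3/10) = 1.07152e+08
10^(63.3/10) = 2.13796e+06
Difference = 1.07152e+08 - 2.13796e+06 = 1.05014e+08
L_source = 10*log10(1.05014e+08) = 80.212 dB


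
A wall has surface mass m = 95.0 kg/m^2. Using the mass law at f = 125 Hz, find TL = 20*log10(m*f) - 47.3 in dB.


m * f = 95.0 * 125 = 11875
20*log10(11875) = 81.4927 dB
TL = 81.4927 - 47.3 = 34.193 dB


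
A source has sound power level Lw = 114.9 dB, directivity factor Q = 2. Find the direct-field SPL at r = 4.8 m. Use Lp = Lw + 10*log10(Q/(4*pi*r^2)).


4*pi*r^2 = 4*pi*4.8^2 = 289.529 m^2
Q / (4*pi*r^2) = 2 / 289.529 = 0.00690777
Lp = 114.9 + 10*log10(0.00690777) = 93.293 dB


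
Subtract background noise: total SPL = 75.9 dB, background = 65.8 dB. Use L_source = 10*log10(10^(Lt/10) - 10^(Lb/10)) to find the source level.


10^(75.9/10) = 3.89045e+07
10^(65.8/10) = 3.80189e+06
Difference = 3.89045e+07 - 3.80189e+06 = 3.51026e+07
L_source = 10*log10(3.51026e+07) = 75.453 dB


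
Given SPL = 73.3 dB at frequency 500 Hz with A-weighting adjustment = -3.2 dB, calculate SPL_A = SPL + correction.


A-weighting table: 500 Hz -> -3.2 dB correction
SPL_A = SPL + correction = 73.3 + (-3.2) = 70.1 dBA


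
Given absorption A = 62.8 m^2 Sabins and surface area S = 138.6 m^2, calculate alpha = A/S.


Absorption coefficient = absorbed power / incident power
alpha = A / S = 62.8 / 138.6 = 0.4531


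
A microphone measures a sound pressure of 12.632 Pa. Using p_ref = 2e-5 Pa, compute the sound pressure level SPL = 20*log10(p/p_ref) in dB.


p / p_ref = 12.632 / 2e-5 = 631600
SPL = 20 * log10(631600) = 116.01 dB


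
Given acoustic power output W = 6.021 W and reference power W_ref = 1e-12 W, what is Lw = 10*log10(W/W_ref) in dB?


W / W_ref = 6.021 / 1e-12 = 6.021e+12
Lw = 10 * log10(6.021e+12) = 127.8 dB


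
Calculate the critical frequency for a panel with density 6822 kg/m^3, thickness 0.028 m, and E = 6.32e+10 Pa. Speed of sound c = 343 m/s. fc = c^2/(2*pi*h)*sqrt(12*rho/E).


12*rho/E = 12*6822/6.32e+10 = 1.29532e-06
sqrt(12*rho/E) = sqrt(1.29532e-06) = 0.00113812
c^2/(2*pi*h) = 343^2/(2*pi*0.028) = 668729
fc = 668729 * 0.00113812 = 761.09 Hz


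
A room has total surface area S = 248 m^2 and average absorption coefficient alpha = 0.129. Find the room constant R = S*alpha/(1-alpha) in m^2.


R = 248 * 0.129 / (1 - 0.129) = 36.73 m^2


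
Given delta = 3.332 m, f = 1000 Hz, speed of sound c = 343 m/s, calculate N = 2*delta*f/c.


N = 2*delta*f/c = 2*delta/lambda, where lambda = c/f
lambda = 343 / 1000 = 0.343 m
N = 2 * 3.332 / 0.343 = 19.429


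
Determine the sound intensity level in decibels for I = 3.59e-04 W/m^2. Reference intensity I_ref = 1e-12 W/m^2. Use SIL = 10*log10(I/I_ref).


I / I_ref = 3.59e-04 / 1e-12 = 3.59e+08
SIL = 10 * log10(3.59e+08) = 85.551 dB


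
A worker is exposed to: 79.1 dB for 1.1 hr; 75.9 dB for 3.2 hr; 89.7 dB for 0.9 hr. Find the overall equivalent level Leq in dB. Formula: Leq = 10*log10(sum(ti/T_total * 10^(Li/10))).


T_total = 1.1 + 3.2 + 0.9 = 5.2 hr
(1.1/5.2) * 10^(79.1/10) = 1.71945e+07
(3.2/5.2) * 10^(75.9/10) = 2.39412e+07
(0.9/5.2) * 10^(89.7/10) = 1.61525e+08
Sum = 1.71945e+07 + 2.39412e+07 + 1.61525e+08 = 2.02661e+08
Leq = 10*log10(2.02661e+08) = 83.068 dB


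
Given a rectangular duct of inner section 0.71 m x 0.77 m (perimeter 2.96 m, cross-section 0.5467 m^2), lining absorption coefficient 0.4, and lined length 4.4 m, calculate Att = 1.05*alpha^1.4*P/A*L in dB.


alpha^1.4 = 0.4^1.4 = 0.277258
Attenuation rate = 1.05 * alpha^1.4 * P / A
= 1.05 * 0.277258 * 2.96 / 0.5467 = 1.57622 dB/m
Total Att = 1.57622 * 4.4 = 6.9354 dB


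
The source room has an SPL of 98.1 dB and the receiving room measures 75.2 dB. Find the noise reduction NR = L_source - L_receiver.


NR = L_source - L_receiver (difference between source and receiving room levels)
NR = 98.1 - 75.2 = 22.9 dB


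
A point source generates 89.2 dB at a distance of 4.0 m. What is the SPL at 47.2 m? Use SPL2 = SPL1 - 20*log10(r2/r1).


r2/r1 = 47.2/4.0 = 11.8
Correction = 20*log10(11.8) = 21.4376 dB
SPL2 = 89.2 - 21.4376 = 67.762 dB


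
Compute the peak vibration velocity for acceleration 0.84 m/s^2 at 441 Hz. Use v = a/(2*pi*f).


omega = 2*pi*f = 2*pi*441 = 2770.88 rad/s
v = a / omega = 0.84 / 2770.88 = 0.00030315 m/s


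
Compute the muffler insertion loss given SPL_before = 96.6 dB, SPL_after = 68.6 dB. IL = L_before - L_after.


Insertion loss = SPL without muffler - SPL with muffler
IL = 96.6 - 68.6 = 28 dB


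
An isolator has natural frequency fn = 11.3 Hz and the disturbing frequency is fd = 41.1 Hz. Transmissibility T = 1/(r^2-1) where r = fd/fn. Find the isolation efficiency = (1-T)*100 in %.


r = 41.1 / 11.3 = 3.63717
r^2 - 1 = 3.63717^2 - 1 = 12.229
T = 1/12.229 = 0.0817728
Efficiency = (1 - 0.0817728)*100 = 91.823 %


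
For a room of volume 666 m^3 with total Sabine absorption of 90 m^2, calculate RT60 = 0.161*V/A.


RT60 = 0.161 * 666 / 90 = 1.1914 s


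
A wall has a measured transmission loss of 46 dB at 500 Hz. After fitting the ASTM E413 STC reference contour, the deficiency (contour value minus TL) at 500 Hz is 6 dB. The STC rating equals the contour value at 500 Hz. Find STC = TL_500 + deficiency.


By ASTM E413, STC = value of the fitted reference contour at 500 Hz.
Contour value at 500 Hz = TL_500 + deficiency = 46 + 6 = 52
STC = 52


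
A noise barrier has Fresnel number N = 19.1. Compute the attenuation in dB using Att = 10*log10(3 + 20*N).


3 + 20*N = 3 + 20*19.1 = 385
Att = 10*log10(385) = 25.855 dB


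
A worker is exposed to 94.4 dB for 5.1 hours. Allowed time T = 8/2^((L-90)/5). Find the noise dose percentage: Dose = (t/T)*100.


T_allowed = 8 / 2^((94.4 - 90)/5) = 4.34694 hr
Dose = 5.1 / 4.34694 * 100 = 117.32 %


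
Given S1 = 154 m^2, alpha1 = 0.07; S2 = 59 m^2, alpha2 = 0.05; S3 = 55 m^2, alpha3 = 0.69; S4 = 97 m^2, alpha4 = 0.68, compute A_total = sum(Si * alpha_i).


154 * 0.07 = 10.78
59 * 0.05 = 2.95
55 * 0.69 = 37.95
97 * 0.68 = 65.96
A_total = 10.78 + 2.95 + 37.95 + 65.96 = 117.64 m^2


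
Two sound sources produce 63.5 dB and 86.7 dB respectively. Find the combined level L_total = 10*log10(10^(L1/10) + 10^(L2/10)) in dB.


10^(63.5/10) = 2.23872e+06
10^(86.7/10) = 4.67735e+08
Sum = 2.23872e+06 + 4.67735e+08 = 4.69974e+08
L_total = 10*log10(4.69974e+08) = 86.721 dB


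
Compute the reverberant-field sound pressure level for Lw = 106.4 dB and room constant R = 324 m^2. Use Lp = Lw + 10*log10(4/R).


4/R = 4/324 = 0.0123457
Lp = 106.4 + 10*log10(0.0123457) = 87.315 dB


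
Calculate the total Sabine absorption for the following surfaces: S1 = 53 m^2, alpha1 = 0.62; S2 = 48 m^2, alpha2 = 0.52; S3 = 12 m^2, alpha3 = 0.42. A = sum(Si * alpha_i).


53 * 0.62 = 32.86
48 * 0.52 = 24.96
12 * 0.42 = 5.04
A_total = 32.86 + 24.96 + 5.04 = 62.86 m^2


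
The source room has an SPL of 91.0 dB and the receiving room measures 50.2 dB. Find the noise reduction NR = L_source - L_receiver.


NR = L_source - L_receiver (difference between source and receiving room levels)
NR = 91.0 - 50.2 = 40.8 dB


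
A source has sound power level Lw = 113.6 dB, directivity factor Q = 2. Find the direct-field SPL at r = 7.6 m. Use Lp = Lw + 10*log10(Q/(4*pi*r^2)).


4*pi*r^2 = 4*pi*7.6^2 = 725.834 m^2
Q / (4*pi*r^2) = 2 / 725.834 = 0.00275545
Lp = 113.6 + 10*log10(0.00275545) = 88.002 dB


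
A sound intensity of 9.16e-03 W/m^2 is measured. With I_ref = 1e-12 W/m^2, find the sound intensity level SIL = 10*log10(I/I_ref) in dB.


I / I_ref = 9.16e-03 / 1e-12 = 9.16e+09
SIL = 10 * log10(9.16e+09) = 99.619 dB


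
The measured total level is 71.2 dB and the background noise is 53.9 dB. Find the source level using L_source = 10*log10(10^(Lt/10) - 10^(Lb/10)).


10^(71.2/10) = 1.31826e+07
10^(53.9/10) = 245471
Difference = 1.31826e+07 - 245471 = 1.29371e+07
L_source = 10*log10(1.29371e+07) = 71.118 dB


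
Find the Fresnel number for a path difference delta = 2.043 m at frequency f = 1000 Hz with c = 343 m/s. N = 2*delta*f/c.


N = 2*delta*f/c = 2*delta/lambda, where lambda = c/f
lambda = 343 / 1000 = 0.343 m
N = 2 * 2.043 / 0.343 = 11.913


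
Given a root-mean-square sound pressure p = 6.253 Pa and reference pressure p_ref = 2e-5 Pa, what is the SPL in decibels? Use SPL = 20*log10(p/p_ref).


p / p_ref = 6.253 / 2e-5 = 312650
SPL = 20 * log10(312650) = 109.9 dB


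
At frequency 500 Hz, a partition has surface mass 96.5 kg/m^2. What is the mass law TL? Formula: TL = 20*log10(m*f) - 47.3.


m * f = 96.5 * 500 = 48250
20*log10(48250) = 93.6699 dB
TL = 93.6699 - 47.3 = 46.37 dB


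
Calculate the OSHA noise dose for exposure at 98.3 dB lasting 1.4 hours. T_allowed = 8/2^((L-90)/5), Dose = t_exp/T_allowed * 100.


T_allowed = 8 / 2^((98.3 - 90)/5) = 2.53151 hr
Dose = 1.4 / 2.53151 * 100 = 55.303 %


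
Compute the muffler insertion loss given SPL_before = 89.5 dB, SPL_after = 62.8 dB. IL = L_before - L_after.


Insertion loss = SPL without muffler - SPL with muffler
IL = 89.5 - 62.8 = 26.7 dB


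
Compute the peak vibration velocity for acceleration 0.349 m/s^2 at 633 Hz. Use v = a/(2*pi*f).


omega = 2*pi*f = 2*pi*633 = 3977.26 rad/s
v = a / omega = 0.349 / 3977.26 = 8.7749e-05 m/s


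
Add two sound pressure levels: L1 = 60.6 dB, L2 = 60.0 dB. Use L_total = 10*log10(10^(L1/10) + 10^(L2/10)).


10^(60.6/10) = 1.14815e+06
10^(60.0/10) = 1e+06
Sum = 1.14815e+06 + 1e+06 = 2.14815e+06
L_total = 10*log10(2.14815e+06) = 63.321 dB


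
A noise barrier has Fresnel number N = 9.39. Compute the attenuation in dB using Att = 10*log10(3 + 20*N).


3 + 20*N = 3 + 20*9.39 = 190.8
Att = 10*log10(190.8) = 22.806 dB


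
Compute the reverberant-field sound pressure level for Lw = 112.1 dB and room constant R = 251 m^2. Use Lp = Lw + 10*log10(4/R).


4/R = 4/251 = 0.0159363
Lp = 112.1 + 10*log10(0.0159363) = 94.124 dB


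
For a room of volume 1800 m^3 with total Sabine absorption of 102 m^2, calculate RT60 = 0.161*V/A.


RT60 = 0.161 * 1800 / 102 = 2.8412 s


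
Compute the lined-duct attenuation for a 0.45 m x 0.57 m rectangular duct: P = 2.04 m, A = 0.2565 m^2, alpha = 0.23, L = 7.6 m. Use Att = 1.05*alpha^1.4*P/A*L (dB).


alpha^1.4 = 0.23^1.4 = 0.127767
Attenuation rate = 1.05 * alpha^1.4 * P / A
= 1.05 * 0.127767 * 2.04 / 0.2565 = 1.06697 dB/m
Total Att = 1.06697 * 7.6 = 8.109 dB


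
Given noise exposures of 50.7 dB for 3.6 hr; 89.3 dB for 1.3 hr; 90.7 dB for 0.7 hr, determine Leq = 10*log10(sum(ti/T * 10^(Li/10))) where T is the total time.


T_total = 3.6 + 1.3 + 0.7 = 5.6 hr
(3.6/5.6) * 10^(50.7/10) = 75529.1
(1.3/5.6) * 10^(89.3/10) = 1.97586e+08
(0.7/5.6) * 10^(90.7/10) = 1.46862e+08
Sum = 75529.1 + 1.97586e+08 + 1.46862e+08 = 3.44524e+08
Leq = 10*log10(3.44524e+08) = 85.372 dB


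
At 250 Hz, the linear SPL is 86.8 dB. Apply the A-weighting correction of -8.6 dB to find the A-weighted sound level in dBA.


A-weighting table: 250 Hz -> -8.6 dB correction
SPL_A = SPL + correction = 86.8 + (-8.6) = 78.2 dBA


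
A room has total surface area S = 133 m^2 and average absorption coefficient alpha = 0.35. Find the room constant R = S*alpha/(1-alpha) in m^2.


R = 133 * 0.35 / (1 - 0.35) = 71.615 m^2


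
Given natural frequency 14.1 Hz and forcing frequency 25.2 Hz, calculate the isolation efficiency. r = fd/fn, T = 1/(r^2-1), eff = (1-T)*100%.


r = 25.2 / 14.1 = 1.78723
r^2 - 1 = 1.78723^2 - 1 = 2.19419
T = 1/2.19419 = 0.455749
Efficiency = (1 - 0.455749)*100 = 54.425 %


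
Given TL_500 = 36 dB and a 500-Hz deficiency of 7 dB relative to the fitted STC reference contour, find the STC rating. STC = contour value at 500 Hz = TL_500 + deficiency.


By ASTM E413, STC = value of the fitted reference contour at 500 Hz.
Contour value at 500 Hz = TL_500 + deficiency = 36 + 7 = 43
STC = 43


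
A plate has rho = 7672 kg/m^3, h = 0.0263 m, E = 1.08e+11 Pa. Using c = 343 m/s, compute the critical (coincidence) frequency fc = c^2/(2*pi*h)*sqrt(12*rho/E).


12*rho/E = 12*7672/1.08e+11 = 8.52444e-07
sqrt(12*rho/E) = sqrt(8.52444e-07) = 0.000923279
c^2/(2*pi*h) = 343^2/(2*pi*0.0263) = 711955
fc = 711955 * 0.000923279 = 657.33 Hz


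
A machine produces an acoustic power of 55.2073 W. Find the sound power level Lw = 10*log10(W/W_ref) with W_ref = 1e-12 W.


W / W_ref = 55.2073 / 1e-12 = 5.52073e+13
Lw = 10 * log10(5.52073e+13) = 137.42 dB


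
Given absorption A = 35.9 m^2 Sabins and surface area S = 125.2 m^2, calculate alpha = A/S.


Absorption coefficient = absorbed power / incident power
alpha = A / S = 35.9 / 125.2 = 0.28674


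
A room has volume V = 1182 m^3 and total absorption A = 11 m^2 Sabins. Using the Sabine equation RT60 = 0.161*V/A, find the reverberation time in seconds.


RT60 = 0.161 * 1182 / 11 = 17.3 s


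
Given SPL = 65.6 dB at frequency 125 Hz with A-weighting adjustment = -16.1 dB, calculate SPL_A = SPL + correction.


A-weighting table: 125 Hz -> -16.1 dB correction
SPL_A = SPL + correction = 65.6 + (-16.1) = 49.5 dBA


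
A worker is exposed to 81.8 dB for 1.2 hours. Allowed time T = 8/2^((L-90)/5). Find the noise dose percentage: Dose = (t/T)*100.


T_allowed = 8 / 2^((81.8 - 90)/5) = 24.9333 hr
Dose = 1.2 / 24.9333 * 100 = 4.8128 %


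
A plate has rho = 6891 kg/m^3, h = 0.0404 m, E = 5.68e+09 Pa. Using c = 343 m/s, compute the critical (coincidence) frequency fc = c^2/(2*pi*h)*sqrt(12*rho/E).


12*rho/E = 12*6891/5.68e+09 = 1.45585e-05
sqrt(12*rho/E) = sqrt(1.45585e-05) = 0.00381556
c^2/(2*pi*h) = 343^2/(2*pi*0.0404) = 463476
fc = 463476 * 0.00381556 = 1768.4 Hz


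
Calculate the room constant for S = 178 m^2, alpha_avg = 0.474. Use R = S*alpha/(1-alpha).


R = 178 * 0.474 / (1 - 0.474) = 160.4 m^2


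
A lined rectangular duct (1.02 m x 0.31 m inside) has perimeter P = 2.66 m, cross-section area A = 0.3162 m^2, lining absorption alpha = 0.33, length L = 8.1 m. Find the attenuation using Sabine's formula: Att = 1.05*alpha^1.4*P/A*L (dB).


alpha^1.4 = 0.33^1.4 = 0.211797
Attenuation rate = 1.05 * alpha^1.4 * P / A
= 1.05 * 0.211797 * 2.66 / 0.3162 = 1.87081 dB/m
Total Att = 1.87081 * 8.1 = 15.154 dB


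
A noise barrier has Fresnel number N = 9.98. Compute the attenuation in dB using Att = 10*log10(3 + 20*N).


3 + 20*N = 3 + 20*9.98 = 202.6
Att = 10*log10(202.6) = 23.066 dB


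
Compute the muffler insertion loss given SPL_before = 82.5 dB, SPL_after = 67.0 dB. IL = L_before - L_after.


Insertion loss = SPL without muffler - SPL with muffler
IL = 82.5 - 67.0 = 15.5 dB


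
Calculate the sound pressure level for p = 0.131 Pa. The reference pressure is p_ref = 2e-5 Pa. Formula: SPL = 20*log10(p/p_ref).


p / p_ref = 0.131 / 2e-5 = 6550
SPL = 20 * log10(6550) = 76.325 dB


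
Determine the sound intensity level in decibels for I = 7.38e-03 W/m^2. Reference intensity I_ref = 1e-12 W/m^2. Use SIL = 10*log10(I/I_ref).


I / I_ref = 7.38e-03 / 1e-12 = 7.38e+09
SIL = 10 * log10(7.38e+09) = 98.681 dB


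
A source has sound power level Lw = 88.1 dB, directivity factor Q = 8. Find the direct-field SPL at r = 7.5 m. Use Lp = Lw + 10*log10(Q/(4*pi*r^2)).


4*pi*r^2 = 4*pi*7.5^2 = 706.858 m^2
Q / (4*pi*r^2) = 8 / 706.858 = 0.0113177
Lp = 88.1 + 10*log10(0.0113177) = 68.638 dB


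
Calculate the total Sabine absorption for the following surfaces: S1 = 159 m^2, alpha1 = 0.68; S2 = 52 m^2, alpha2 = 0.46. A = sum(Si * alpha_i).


159 * 0.68 = 108.12
52 * 0.46 = 23.92
A_total = 108.12 + 23.92 = 132.04 m^2


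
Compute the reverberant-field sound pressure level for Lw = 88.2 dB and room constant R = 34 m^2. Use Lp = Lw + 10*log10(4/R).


4/R = 4/34 = 0.117647
Lp = 88.2 + 10*log10(0.117647) = 78.906 dB


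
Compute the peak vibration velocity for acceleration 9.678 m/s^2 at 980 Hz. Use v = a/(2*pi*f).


omega = 2*pi*f = 2*pi*980 = 6157.52 rad/s
v = a / omega = 9.678 / 6157.52 = 0.0015717 m/s


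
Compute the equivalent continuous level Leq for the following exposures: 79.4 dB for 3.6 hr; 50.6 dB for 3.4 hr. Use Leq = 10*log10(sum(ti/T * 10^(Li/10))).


T_total = 3.6 + 3.4 = 7.0 hr
(3.6/7.0) * 10^(79.4/10) = 4.47924e+07
(3.4/7.0) * 10^(50.6/10) = 55767.5
Sum = 4.47924e+07 + 55767.5 = 4.48482e+07
Leq = 10*log10(4.48482e+07) = 76.517 dB


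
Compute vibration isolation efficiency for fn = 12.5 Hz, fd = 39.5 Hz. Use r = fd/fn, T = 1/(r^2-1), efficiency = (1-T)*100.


r = 39.5 / 12.5 = 3.16
r^2 - 1 = 3.16^2 - 1 = 8.9856
T = 1/8.9856 = 0.111289
Efficiency = (1 - 0.111289)*100 = 88.871 %


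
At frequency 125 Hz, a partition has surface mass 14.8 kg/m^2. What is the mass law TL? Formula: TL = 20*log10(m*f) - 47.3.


m * f = 14.8 * 125 = 1850
20*log10(1850) = 65.3434 dB
TL = 65.3434 - 47.3 = 18.043 dB


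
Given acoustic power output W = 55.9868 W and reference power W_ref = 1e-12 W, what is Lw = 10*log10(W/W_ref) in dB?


W / W_ref = 55.9868 / 1e-12 = 5.59868e+13
Lw = 10 * log10(5.59868e+13) = 137.48 dB


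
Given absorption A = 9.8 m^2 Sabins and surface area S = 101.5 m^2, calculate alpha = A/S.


Absorption coefficient = absorbed power / incident power
alpha = A / S = 9.8 / 101.5 = 0.096552


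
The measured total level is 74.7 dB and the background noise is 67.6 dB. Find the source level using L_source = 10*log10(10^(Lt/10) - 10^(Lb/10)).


10^(74.7/10) = 2.95121e+07
10^(67.6/10) = 5.7544e+06
Difference = 2.95121e+07 - 5.7544e+06 = 2.37577e+07
L_source = 10*log10(2.37577e+07) = 73.758 dB


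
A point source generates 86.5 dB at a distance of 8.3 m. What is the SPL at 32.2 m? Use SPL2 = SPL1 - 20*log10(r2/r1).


r2/r1 = 32.2/8.3 = 3.87952
Correction = 20*log10(3.87952) = 11.7756 dB
SPL2 = 86.5 - 11.7756 = 74.724 dB


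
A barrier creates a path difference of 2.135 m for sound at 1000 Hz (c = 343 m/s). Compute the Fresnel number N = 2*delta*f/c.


N = 2*delta*f/c = 2*delta/lambda, where lambda = c/f
lambda = 343 / 1000 = 0.343 m
N = 2 * 2.135 / 0.343 = 12.449


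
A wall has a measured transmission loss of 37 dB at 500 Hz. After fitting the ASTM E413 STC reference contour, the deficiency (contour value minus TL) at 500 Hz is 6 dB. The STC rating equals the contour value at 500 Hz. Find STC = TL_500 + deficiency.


By ASTM E413, STC = value of the fitted reference contour at 500 Hz.
Contour value at 500 Hz = TL_500 + deficiency = 37 + 6 = 43
STC = 43


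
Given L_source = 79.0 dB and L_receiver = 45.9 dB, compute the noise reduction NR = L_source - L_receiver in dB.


NR = L_source - L_receiver (difference between source and receiving room levels)
NR = 79.0 - 45.9 = 33.1 dB


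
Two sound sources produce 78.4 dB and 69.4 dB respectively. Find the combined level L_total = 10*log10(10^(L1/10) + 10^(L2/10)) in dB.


10^(78.4/10) = 6.91831e+07
10^(69.4/10) = 8.70964e+06
Sum = 6.91831e+07 + 8.70964e+06 = 7.78927e+07
L_total = 10*log10(7.78927e+07) = 78.915 dB


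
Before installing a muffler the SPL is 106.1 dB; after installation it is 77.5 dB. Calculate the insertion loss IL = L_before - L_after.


Insertion loss = SPL without muffler - SPL with muffler
IL = 106.1 - 77.5 = 28.6 dB


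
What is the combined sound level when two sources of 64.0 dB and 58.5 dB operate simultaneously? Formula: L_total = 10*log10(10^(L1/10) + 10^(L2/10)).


10^(64.0/10) = 2.51189e+06
10^(58.5/10) = 707946
Sum = 2.51189e+06 + 707946 = 3.21984e+06
L_total = 10*log10(3.21984e+06) = 65.078 dB


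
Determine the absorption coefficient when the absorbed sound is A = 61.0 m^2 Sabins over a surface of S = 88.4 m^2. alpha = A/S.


Absorption coefficient = absorbed power / incident power
alpha = A / S = 61.0 / 88.4 = 0.69005


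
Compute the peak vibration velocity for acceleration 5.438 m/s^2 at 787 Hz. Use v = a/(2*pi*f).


omega = 2*pi*f = 2*pi*787 = 4944.87 rad/s
v = a / omega = 5.438 / 4944.87 = 0.0010997 m/s


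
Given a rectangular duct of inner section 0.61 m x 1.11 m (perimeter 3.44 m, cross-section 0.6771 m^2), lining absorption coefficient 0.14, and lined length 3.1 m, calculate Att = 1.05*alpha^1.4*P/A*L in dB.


alpha^1.4 = 0.14^1.4 = 0.0637645
Attenuation rate = 1.05 * alpha^1.4 * P / A
= 1.05 * 0.0637645 * 3.44 / 0.6771 = 0.340153 dB/m
Total Att = 0.340153 * 3.1 = 1.0545 dB


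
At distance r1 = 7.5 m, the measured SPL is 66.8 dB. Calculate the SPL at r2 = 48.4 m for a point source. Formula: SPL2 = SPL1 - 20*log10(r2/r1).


r2/r1 = 48.4/7.5 = 6.45333
Correction = 20*log10(6.45333) = 16.1957 dB
SPL2 = 66.8 - 16.1957 = 50.604 dB


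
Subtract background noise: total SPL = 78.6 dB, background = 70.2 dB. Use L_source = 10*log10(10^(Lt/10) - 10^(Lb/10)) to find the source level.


10^(78.6/10) = 7.24436e+07
10^(70.2/10) = 1.04713e+07
Difference = 7.24436e+07 - 1.04713e+07 = 6.19723e+07
L_source = 10*log10(6.19723e+07) = 77.922 dB


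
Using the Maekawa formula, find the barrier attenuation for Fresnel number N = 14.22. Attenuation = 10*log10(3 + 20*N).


3 + 20*N = 3 + 20*14.22 = 287.4
Att = 10*log10(287.4) = 24.585 dB


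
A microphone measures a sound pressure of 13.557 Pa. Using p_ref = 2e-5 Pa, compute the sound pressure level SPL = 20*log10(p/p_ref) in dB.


p / p_ref = 13.557 / 2e-5 = 677850
SPL = 20 * log10(677850) = 116.62 dB


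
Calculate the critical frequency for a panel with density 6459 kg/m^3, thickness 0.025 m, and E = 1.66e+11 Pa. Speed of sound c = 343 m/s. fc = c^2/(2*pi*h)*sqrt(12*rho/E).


12*rho/E = 12*6459/1.66e+11 = 4.66916e-07
sqrt(12*rho/E) = sqrt(4.66916e-07) = 0.000683313
c^2/(2*pi*h) = 343^2/(2*pi*0.025) = 748977
fc = 748977 * 0.000683313 = 511.79 Hz


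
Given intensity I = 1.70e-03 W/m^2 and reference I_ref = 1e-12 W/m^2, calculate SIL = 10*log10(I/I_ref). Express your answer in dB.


I / I_ref = 1.70e-03 / 1e-12 = 1.7e+09
SIL = 10 * log10(1.7e+09) = 92.304 dB


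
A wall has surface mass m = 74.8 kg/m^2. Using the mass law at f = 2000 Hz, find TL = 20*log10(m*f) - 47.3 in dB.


m * f = 74.8 * 2000 = 149600
20*log10(149600) = 103.499 dB
TL = 103.499 - 47.3 = 56.199 dB


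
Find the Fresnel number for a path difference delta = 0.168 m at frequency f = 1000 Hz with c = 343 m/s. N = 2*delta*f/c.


N = 2*delta*f/c = 2*delta/lambda, where lambda = c/f
lambda = 343 / 1000 = 0.343 m
N = 2 * 0.168 / 0.343 = 0.97959


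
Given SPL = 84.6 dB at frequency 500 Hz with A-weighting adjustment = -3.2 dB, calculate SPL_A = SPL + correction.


A-weighting table: 500 Hz -> -3.2 dB correction
SPL_A = SPL + correction = 84.6 + (-3.2) = 81.4 dBA


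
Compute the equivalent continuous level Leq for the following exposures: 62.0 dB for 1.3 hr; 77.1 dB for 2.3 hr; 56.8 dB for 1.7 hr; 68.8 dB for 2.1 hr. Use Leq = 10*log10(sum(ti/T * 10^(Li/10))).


T_total = 1.3 + 2.3 + 1.7 + 2.1 = 7.4 hr
(1.3/7.4) * 10^(62.0/10) = 278427
(2.3/7.4) * 10^(77.1/10) = 1.59403e+07
(1.7/7.4) * 10^(56.8/10) = 109956
(2.1/7.4) * 10^(68.8/10) = 2.15272e+06
Sum = 278427 + 1.59403e+07 + 109956 + 2.15272e+06 = 1.84814e+07
Leq = 10*log10(1.84814e+07) = 72.667 dB


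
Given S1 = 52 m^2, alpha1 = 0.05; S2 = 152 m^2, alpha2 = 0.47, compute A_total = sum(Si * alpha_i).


52 * 0.05 = 2.6
152 * 0.47 = 71.44
A_total = 2.6 + 71.44 = 74.04 m^2


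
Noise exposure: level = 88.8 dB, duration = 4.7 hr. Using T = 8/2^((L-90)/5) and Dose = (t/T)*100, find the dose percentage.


T_allowed = 8 / 2^((88.8 - 90)/5) = 9.44794 hr
Dose = 4.7 / 9.44794 * 100 = 49.746 %


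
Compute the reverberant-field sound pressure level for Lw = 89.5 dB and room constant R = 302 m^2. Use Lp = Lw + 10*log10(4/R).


4/R = 4/302 = 0.013245
Lp = 89.5 + 10*log10(0.013245) = 70.721 dB


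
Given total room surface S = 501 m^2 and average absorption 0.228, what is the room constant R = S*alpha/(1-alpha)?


R = 501 * 0.228 / (1 - 0.228) = 147.96 m^2


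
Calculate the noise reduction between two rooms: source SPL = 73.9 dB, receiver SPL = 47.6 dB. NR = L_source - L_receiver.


NR = L_source - L_receiver (difference between source and receiving room levels)
NR = 73.9 - 47.6 = 26.3 dB


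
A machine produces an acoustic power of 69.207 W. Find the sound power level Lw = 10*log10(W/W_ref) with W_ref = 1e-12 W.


W / W_ref = 69.207 / 1e-12 = 6.9207e+13
Lw = 10 * log10(6.9207e+13) = 138.4 dB


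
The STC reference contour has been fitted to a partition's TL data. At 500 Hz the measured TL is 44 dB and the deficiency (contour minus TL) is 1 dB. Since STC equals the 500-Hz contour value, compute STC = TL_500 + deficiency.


By ASTM E413, STC = value of the fitted reference contour at 500 Hz.
Contour value at 500 Hz = TL_500 + deficiency = 44 + 1 = 45
STC = 45


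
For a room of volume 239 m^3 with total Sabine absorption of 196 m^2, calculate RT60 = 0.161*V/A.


RT60 = 0.161 * 239 / 196 = 0.19632 s


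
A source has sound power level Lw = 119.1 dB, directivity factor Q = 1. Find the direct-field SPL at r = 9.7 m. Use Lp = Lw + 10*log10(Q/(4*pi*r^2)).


4*pi*r^2 = 4*pi*9.7^2 = 1182.37 m^2
Q / (4*pi*r^2) = 1 / 1182.37 = 0.000845759
Lp = 119.1 + 10*log10(0.000845759) = 88.372 dB


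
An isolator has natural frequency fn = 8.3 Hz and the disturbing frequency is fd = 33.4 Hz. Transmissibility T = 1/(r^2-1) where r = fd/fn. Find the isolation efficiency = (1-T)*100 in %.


r = 33.4 / 8.3 = 4.0241
r^2 - 1 = 4.0241^2 - 1 = 15.1934
T = 1/15.1934 = 0.0658181
Efficiency = (1 - 0.0658181)*100 = 93.418 %


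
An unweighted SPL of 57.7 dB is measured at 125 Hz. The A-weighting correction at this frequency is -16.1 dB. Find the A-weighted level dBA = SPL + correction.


A-weighting table: 125 Hz -> -16.1 dB correction
SPL_A = SPL + correction = 57.7 + (-16.1) = 41.6 dBA


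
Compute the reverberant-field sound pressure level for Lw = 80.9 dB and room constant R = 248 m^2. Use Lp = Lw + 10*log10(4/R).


4/R = 4/248 = 0.016129
Lp = 80.9 + 10*log10(0.016129) = 62.976 dB


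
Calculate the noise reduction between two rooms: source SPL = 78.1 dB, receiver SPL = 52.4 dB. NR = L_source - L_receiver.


NR = L_source - L_receiver (difference between source and receiving room levels)
NR = 78.1 - 52.4 = 25.7 dB


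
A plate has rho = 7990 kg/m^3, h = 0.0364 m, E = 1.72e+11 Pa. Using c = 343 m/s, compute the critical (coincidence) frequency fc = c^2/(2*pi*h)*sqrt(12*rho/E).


12*rho/E = 12*7990/1.72e+11 = 5.57442e-07
sqrt(12*rho/E) = sqrt(5.57442e-07) = 0.00074662
c^2/(2*pi*h) = 343^2/(2*pi*0.0364) = 514407
fc = 514407 * 0.00074662 = 384.07 Hz


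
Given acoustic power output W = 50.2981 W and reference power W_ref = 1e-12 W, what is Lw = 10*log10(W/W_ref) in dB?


W / W_ref = 50.2981 / 1e-12 = 5.02981e+13
Lw = 10 * log10(5.02981e+13) = 137.02 dB


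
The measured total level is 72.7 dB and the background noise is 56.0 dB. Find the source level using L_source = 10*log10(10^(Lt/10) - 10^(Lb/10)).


10^(72.7/10) = 1.86209e+07
10^(56.0/10) = 398107
Difference = 1.86209e+07 - 398107 = 1.82228e+07
L_source = 10*log10(1.82228e+07) = 72.606 dB


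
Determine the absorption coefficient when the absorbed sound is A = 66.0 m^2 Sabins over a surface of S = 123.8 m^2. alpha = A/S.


Absorption coefficient = absorbed power / incident power
alpha = A / S = 66.0 / 123.8 = 0.53312


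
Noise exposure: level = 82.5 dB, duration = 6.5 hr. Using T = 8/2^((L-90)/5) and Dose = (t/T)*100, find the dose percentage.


T_allowed = 8 / 2^((82.5 - 90)/5) = 22.6274 hr
Dose = 6.5 / 22.6274 * 100 = 28.726 %


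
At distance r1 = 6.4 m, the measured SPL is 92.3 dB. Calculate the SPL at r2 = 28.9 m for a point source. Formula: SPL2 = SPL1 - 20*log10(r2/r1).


r2/r1 = 28.9/6.4 = 4.51562
Correction = 20*log10(4.51562) = 13.0943 dB
SPL2 = 92.3 - 13.0943 = 79.206 dB


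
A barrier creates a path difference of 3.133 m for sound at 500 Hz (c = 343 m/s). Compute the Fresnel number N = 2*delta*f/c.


N = 2*delta*f/c = 2*delta/lambda, where lambda = c/f
lambda = 343 / 500 = 0.686 m
N = 2 * 3.133 / 0.686 = 9.1341
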